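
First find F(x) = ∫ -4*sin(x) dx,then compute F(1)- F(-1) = 0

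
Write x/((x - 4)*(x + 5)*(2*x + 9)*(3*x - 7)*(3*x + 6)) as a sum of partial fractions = -63/(58630*(3*x - 7)) + 24/(3485*(2*x + 9)) - 5/(1782*(x + 5)) - 1/(1755*(x + 2)) + 2/(6885*(x - 4))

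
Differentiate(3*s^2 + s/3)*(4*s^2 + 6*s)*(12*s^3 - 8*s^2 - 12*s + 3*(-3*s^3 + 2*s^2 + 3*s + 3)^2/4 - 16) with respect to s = 810*s^9 + 405*s^8/2 - 2292*s^7 - 917*s^6 + 1302*s^5 + 5485*s^4/6 - 266*s^3 - 1055*s^2/2 - 37*s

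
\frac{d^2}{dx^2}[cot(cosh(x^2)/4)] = -(x^2*cosh(x^2) - x^2*cos(cosh(x^2)/4)*sinh(x^2)^2/(2*sin(cosh(x^2)/4)) + sinh(x^2)/2)/sin(cosh(x^2)/4)^2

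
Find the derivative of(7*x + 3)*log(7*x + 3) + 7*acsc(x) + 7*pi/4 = (7*x^2*sqrt(1 - 1/x^2)*log(7*x + 3) + 7*x^2*sqrt(1 - 1/x^2) - 7)/(x^2*sqrt(1 - 1/x^2))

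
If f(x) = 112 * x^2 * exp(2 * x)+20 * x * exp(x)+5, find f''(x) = 448*x^2*exp(2*x) + 896*x*exp(2*x) + 20*x*exp(x) + 224*exp(2*x) + 40*exp(x)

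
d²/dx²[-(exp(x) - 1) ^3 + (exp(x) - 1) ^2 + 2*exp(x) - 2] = -9*exp(3*x) + 16*exp(2*x) - 3*exp(x)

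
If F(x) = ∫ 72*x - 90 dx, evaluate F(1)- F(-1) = -180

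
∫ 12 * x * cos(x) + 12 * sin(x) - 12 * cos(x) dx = (12*x - 12)*sin(x) + C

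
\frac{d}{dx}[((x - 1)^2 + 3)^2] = 4*x^3 - 12*x^2 + 24*x - 16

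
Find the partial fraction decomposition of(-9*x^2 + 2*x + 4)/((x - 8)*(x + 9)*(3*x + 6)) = -743/(357*(x + 9)) + 6/(35*(x + 2)) - 278/(255*(x - 8))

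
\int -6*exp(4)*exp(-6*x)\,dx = exp(4 - 6*x) + C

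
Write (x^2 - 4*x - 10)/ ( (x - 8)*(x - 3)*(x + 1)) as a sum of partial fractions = -5/(36*(x + 1)) + 13/(20*(x - 3)) + 22/(45*(x - 8))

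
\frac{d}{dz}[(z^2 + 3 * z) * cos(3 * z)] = -3*z^2*sin(3*z) - 9*z*sin(3*z) + 2*z*cos(3*z) + 3*cos(3*z)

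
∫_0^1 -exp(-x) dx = -1 + exp(-1)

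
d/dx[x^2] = 2*x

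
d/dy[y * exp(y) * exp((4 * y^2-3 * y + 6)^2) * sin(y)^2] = (-32*y^4*cos(2*y) + 32*y^4 + 36*y^3*cos(2*y) - 36*y^3 - 57*y^2*cos(2*y) + 57*y^2 + y*sin(2*y) + 35*y*cos(2*y)/2 - 35*y/2 - cos(2*y)/2 + 1/2)*exp(36)*exp(-35*y)*exp(57*y^2)*exp(-24*y^3)*exp(16*y^4)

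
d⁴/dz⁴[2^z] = 2^z*log(2)^4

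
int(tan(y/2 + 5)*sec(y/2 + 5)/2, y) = sec(y/2 + 5) + C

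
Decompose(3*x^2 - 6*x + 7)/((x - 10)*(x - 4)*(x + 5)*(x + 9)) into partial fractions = -4/(13*(x + 9)) + 28/(135*(x + 5)) - 31/(702*(x - 4)) + 13/(90*(x - 10))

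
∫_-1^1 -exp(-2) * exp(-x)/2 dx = -exp(-1)/2 + exp(-3)/2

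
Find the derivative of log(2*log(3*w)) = 1/(w*log(w) + w*log(3))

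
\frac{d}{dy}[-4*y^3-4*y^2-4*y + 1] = -12*y^2 - 8*y - 4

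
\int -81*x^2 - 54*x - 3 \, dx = -27*x^3 - 27*x^2 - 3*x + C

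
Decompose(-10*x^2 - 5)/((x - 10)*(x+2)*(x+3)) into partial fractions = -95/(13*(x + 3)) + 15/(4*(x + 2)) - 335/(52*(x - 10))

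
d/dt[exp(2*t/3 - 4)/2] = exp(2*t/3 - 4)/3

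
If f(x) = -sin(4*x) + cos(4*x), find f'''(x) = 64*sin(4*x) + 64*cos(4*x)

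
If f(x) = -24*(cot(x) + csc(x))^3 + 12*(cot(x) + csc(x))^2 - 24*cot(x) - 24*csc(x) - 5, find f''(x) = 288/tan(x) - 288/tan(x)^5 - 48/sin(x) - 24*cos(x)/sin(x)^2 - 96/sin(x)^2 - 192*cos(x)/sin(x)^3 + 960/sin(x)^3 + 144*cos(x)/sin(x)^4 + 144/sin(x)^4 - 864*cos(x)/sin(x)^5 - 1152/sin(x)^5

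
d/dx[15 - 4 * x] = -4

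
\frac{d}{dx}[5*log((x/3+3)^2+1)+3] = (10*x + 90)/(x^2 + 18*x + 90)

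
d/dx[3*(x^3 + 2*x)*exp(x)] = 3*x^3*exp(x) + 9*x^2*exp(x) + 6*x*exp(x) + 6*exp(x)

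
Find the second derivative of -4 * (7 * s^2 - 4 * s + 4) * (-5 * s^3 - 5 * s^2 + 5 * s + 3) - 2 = 2800*s^3 + 720*s^2 - 840*s + 152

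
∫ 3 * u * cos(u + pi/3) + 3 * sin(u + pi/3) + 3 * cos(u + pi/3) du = (3*u + 3)*sin(u + pi/3) + C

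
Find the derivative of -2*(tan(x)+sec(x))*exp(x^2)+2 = -4*(x*sin(2*x) + 2*x*cos(x) + sin(x) + 1)*exp(x^2)/(cos(2*x) + 1)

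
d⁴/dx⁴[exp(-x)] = exp(-x)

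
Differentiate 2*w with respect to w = 2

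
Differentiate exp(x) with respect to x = exp(x)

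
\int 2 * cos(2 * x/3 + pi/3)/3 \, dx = sin((2*x + pi)/3) + C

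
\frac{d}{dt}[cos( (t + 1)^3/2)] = -3*(t + 1)^2*sin(t^3/2 + 3*t^2/2 + 3*t/2 + 1/2)/2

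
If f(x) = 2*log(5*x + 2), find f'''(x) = 500/(125*x^3 + 150*x^2 + 60*x + 8)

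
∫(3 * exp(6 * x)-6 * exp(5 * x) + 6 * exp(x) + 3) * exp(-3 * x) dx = (-(1 - exp(x))*exp(x) - 1)^3*exp(-3*x) + C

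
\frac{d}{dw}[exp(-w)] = -exp(-w)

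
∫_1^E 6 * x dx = -3 + 3*exp(2)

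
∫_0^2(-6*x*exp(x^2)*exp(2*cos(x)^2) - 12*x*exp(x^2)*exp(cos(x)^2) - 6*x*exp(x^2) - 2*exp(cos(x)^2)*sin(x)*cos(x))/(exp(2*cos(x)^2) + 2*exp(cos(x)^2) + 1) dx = -3*exp(4) - E/(1 + E) + E/(exp(sin(2)^2) + E) + 3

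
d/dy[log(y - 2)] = 1/(y - 2)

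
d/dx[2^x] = 2^x*log(2)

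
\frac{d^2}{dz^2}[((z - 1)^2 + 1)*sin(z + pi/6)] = -z^2*sin(z + pi/6) + 2*z*sin(z + pi/6) + 4*z*cos(z + pi/6) - 4*cos(z + pi/6)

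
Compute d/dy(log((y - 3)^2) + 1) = 2/(y - 3)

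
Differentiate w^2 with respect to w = 2*w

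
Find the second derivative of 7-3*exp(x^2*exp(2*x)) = -12*x^4*exp(x^2*exp(2*x) + 4*x) - 24*x^3*exp(x^2*exp(2*x) + 4*x) - 12*x^2*exp(x^2*exp(2*x) + 2*x) - 12*x^2*exp(x^2*exp(2*x) + 4*x) - 24*x*exp(x^2*exp(2*x) + 2*x) - 6*exp(x^2*exp(2*x) + 2*x)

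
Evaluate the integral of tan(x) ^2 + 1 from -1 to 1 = 2*tan(1)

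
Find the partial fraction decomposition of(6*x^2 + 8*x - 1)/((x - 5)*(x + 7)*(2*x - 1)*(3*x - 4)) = -549/(1375*(3*x - 4)) + 4/(75*(2*x - 1)) - 79/(1500*(x + 7)) + 7/(44*(x - 5))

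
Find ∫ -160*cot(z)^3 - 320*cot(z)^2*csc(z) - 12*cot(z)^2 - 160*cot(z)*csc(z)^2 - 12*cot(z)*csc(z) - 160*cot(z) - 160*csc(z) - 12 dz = 80*(cot(z) + csc(z))^2 + 12*cot(z) + 12*csc(z) + C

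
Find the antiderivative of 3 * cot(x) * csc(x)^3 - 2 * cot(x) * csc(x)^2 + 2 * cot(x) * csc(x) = (-csc(x)^2 + csc(x) - 2)*csc(x) + C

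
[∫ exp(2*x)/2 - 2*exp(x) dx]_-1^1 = -(-2 + exp(-1)/2)^2 + (-2 + E/2)^2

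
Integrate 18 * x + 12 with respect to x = 9*x^2 + 12*x + C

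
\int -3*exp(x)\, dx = -3*exp(x) + C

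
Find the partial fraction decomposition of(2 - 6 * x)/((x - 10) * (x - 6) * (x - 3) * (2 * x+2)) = -1/(77*(x + 1)) - 2/(21*(x - 3)) + 17/(84*(x - 6)) - 29/(308*(x - 10))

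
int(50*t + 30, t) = 25*t^2 + 30*t + C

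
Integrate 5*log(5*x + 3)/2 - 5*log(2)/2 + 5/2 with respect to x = (5*x + 3)*log(5*x/2 + 3/2)/2 + C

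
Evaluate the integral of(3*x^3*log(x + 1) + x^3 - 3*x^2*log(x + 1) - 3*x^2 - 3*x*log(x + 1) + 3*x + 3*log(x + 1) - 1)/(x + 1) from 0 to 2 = log(3)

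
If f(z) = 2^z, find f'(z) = 2^z*log(2)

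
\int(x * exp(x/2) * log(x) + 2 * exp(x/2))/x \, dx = 2*exp(x/2)*log(x) + C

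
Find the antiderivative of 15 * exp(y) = 15*exp(y) + C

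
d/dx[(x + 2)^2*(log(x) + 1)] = (2*x^2*log(x) + 3*x^2 + 4*x*log(x) + 8*x + 4)/x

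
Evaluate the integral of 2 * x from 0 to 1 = 1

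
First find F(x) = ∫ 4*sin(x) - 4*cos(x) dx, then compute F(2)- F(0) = -4*sin(2) - 4*cos(2) + 4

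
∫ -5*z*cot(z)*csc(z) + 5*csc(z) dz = 5*z*csc(z) + C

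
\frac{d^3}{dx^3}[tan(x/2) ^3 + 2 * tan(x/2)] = 15*tan(x/2)^6/2 + 63*tan(x/2)^4/4 + 19*tan(x/2)^2/2 + 5/4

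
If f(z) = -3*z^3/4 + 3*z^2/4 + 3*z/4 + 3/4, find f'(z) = -9*z^2/4 + 3*z/2 + 3/4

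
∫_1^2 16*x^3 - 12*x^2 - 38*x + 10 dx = -15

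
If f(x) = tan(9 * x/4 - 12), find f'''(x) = 2187*tan(9*x/4 - 12)^4/32 + 729*tan(9*x/4 - 12)^2/8 + 729/32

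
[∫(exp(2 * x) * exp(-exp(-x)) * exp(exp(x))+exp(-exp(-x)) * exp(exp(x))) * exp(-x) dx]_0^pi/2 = -1 + exp(-exp(-pi/2) + exp(pi/2))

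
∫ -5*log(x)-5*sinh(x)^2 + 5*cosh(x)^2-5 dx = 5*x*(1 - log(x)) + C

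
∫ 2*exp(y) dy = 2*exp(y) + C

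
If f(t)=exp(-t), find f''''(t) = exp(-t)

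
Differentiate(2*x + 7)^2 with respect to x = 8*x + 28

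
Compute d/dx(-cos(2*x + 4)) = 2*sin(2*x + 4)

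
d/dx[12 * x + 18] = 12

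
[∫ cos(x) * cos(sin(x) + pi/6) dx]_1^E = -sin(pi/6 + sin(1)) + sin(sin(E) + pi/6)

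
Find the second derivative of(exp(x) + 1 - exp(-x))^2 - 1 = (4*exp(4*x) + 2*exp(3*x) - 2*exp(x) + 4)*exp(-2*x)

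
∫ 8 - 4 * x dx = -2*x^2 + 8*x + C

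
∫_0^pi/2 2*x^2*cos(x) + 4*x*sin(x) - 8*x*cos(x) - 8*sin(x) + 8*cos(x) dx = 2*(-2 + pi/2)^2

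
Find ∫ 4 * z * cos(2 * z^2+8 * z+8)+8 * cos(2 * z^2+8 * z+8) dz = sin(2*(z + 2)^2) + C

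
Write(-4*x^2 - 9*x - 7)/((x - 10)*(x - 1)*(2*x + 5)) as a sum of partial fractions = -38/(175*(2*x + 5)) + 20/(63*(x - 1)) - 497/(225*(x - 10))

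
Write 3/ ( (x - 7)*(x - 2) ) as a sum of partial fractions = -3/(5*(x - 2)) + 3/(5*(x - 7))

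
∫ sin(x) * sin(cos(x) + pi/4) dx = cos(cos(x) + pi/4) + C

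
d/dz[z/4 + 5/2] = 1/4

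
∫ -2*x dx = -x^2 + C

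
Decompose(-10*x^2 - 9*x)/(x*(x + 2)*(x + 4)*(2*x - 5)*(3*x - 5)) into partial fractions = 63/(85*(3*x - 5)) - 272/(585*(2*x - 5)) - 31/(442*(x + 4)) + 1/(18*(x + 2))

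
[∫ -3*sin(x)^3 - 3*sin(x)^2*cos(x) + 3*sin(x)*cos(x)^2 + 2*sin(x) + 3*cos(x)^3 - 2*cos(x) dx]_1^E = -(cos(1) + sin(1))^3 - 2*sin(E) + (cos(E) + sin(E))^3 + 2*cos(1) + 2*sin(1) - 2*cos(E)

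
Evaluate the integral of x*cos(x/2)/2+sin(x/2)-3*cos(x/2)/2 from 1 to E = (-3 + E)*sin(E/2) + 2*sin(1/2)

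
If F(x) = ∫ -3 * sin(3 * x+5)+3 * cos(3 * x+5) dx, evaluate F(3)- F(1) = -sin(8) + cos(14) - cos(8) + sin(14)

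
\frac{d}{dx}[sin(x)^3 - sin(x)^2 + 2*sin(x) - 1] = (-2*sin(x) - 3*cos(x)^2 + 5)*cos(x)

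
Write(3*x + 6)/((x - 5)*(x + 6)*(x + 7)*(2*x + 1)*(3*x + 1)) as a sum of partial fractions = -81/(1088*(3*x + 1)) + 72/(1573*(2*x + 1)) - 1/(208*(x + 7)) + 12/(2057*(x + 6)) + 7/(7744*(x - 5))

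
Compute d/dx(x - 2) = 1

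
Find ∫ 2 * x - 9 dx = x^2 - 9*x + C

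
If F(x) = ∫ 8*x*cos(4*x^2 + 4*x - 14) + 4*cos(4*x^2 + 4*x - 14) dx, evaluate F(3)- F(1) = sin(6) + sin(34)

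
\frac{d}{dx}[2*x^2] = 4*x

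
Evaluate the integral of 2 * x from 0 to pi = pi^2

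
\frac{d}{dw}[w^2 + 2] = 2*w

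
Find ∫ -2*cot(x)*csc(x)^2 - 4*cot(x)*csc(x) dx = (csc(x) + 2)^2 + C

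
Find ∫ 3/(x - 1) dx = 3*log(x - 1) + C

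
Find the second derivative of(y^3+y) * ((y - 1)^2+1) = 20*y^3 - 24*y^2 + 18*y - 4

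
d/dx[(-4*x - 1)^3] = -192*x^2 - 96*x - 12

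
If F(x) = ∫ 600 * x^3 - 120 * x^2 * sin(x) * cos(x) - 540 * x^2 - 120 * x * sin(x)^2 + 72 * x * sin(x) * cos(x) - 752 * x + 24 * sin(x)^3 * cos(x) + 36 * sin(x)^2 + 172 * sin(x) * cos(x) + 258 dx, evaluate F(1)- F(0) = -148 + 6*sin(1)^4 + 62*sin(1)^2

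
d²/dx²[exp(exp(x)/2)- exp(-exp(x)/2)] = (-exp(2*x) + 2*exp(x) + 2*exp(x + exp(x)) + exp(2*x + exp(x)))*exp(-exp(x)/2)/4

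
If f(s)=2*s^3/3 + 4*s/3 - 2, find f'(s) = 2*s^2 + 4/3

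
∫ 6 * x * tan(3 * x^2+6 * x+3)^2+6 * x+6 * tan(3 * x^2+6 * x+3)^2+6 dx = tan(3*(x + 1)^2) + C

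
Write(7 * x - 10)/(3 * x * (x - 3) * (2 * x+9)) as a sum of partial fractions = -166/(405*(2*x + 9)) + 11/(135*(x - 3)) + 10/(81*x)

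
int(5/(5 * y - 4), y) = log(15*y - 12) + C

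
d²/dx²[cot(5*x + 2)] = 50*cos(5*x + 2)/sin(5*x + 2)^3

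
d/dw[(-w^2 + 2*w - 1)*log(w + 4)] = (-2*w^2*log(w + 4) - w^2 - 6*w*log(w + 4) + 2*w + 8*log(w + 4) - 1)/(w + 4)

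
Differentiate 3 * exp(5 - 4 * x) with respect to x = -12*exp(5 - 4*x)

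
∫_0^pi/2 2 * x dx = pi^2/4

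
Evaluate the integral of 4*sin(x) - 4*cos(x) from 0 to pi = 8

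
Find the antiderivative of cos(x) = sin(x) + C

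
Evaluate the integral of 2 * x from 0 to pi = pi^2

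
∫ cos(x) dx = sin(x) + C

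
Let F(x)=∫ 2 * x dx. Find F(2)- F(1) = 3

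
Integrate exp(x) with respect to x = exp(x) + C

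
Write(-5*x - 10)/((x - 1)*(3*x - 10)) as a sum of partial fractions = -80/(7*(3*x - 10)) + 15/(7*(x - 1))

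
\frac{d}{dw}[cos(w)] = -sin(w)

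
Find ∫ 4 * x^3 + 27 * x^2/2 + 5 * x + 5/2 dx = x^4 + 9*x^3/2 + 5*x^2/2 + 5*x/2 + C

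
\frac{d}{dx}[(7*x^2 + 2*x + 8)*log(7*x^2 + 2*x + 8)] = 14*x*log(7*x^2 + 2*x + 8) + 14*x + 2*log(7*x^2 + 2*x + 8) + 2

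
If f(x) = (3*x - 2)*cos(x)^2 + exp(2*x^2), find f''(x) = 16*x^2*exp(2*x^2) - 6*x*cos(2*x) + 4*exp(2*x^2) - 6*sin(2*x) + 4*cos(2*x)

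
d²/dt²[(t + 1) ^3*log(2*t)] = (6*t^3*log(t) + 6*t^3*log(2) + 5*t^3 + 6*t^2*log(t) + 6*t^2*log(2) + 9*t^2 + 3*t - 1)/t^2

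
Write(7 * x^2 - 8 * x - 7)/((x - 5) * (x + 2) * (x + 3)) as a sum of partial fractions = 10/(x + 3) - 37/(7*(x + 2)) + 16/(7*(x - 5))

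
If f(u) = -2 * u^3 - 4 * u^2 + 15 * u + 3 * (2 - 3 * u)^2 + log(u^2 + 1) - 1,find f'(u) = (-6*u^4 + 46*u^3 - 27*u^2 + 48*u - 21)/(u^2 + 1)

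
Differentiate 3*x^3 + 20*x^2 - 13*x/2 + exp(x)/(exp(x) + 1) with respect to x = (18*x^2*exp(2*x) + 36*x^2*exp(x) + 18*x^2 + 80*x*exp(2*x) + 160*x*exp(x) + 80*x - 13*exp(2*x) - 24*exp(x) - 13)/(2*exp(2*x) + 4*exp(x) + 2)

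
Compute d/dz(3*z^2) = 6*z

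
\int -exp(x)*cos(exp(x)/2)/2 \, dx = -sin(exp(x)/2) + C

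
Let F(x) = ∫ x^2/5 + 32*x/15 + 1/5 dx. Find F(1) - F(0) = 4/3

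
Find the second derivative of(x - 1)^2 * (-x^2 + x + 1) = -12*x^2 + 18*x - 4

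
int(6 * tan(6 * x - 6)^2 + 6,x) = tan(6*x - 6) + C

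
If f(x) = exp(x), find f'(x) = exp(x)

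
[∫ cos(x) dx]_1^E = -sin(1) + sin(E)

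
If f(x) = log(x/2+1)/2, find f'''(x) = 1/(x^3 + 6*x^2 + 12*x + 8)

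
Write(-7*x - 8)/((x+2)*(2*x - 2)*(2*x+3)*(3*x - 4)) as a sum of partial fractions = -117/(85*(3*x - 4)) + 2/(17*(2*x + 3)) - 1/(10*(x + 2)) + 1/(2*(x - 1))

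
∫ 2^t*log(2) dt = 2^t + C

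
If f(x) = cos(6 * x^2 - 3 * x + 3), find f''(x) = -144*x^2*cos(6*x^2 - 3*x + 3) + 72*x*cos(6*x^2 - 3*x + 3) - 12*sin(6*x^2 - 3*x + 3) - 9*cos(6*x^2 - 3*x + 3)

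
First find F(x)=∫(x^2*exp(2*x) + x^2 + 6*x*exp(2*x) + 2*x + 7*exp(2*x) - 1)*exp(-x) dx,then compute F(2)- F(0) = -15*exp(-2) + 15*exp(2)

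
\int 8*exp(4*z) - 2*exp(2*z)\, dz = 2*exp(4*z) - exp(2*z) + C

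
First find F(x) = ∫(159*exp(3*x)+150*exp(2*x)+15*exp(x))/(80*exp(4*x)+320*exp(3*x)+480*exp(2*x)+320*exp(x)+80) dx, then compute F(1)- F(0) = -47/160 + exp(3)/(10*(1 + E)^3) + 3*E/(16*(1 + E)) + 3*exp(2)/(4*(1 + E)^2)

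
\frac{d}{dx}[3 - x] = -1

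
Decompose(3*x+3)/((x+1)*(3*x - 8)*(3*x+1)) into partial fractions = -1/(3*(3*x + 1)) + 1/(3*(3*x - 8))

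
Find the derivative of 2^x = 2^x*log(2)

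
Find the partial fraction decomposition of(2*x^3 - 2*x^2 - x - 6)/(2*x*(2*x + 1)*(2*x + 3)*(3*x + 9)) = -7/(12*(2*x + 3)) + 5/(12*(2*x + 1)) + 5/(18*(x + 3)) - 1/(9*x)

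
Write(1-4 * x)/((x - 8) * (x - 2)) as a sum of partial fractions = 7/(6*(x - 2)) - 31/(6*(x - 8))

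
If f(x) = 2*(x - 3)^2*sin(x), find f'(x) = 2*x^2*cos(x) + 4*x*sin(x) - 12*x*cos(x) - 12*sin(x) + 18*cos(x)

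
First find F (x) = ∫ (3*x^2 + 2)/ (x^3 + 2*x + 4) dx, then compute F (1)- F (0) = -log(4) + log(7)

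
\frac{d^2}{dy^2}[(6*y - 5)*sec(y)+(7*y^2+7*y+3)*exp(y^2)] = 28*y^4*exp(y^2) + 28*y^3*exp(y^2) + 82*y^2*exp(y^2) + 42*y*exp(y^2) - 6*y/cos(y) + 12*y/cos(y)^3 + 20*exp(y^2) + 12*sin(y)/cos(y)^2 + 5/cos(y) - 10/cos(y)^3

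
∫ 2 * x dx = x^2 + C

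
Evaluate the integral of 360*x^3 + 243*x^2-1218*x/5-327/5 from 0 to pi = -45 + 3*(-5 + 3*pi/5 + 6*pi^2)*(-3 + 4*pi + 5*pi^2)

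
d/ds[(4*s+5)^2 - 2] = 32*s + 40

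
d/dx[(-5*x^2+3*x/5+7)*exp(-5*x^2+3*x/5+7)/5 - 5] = 10*x^3*exp(-5*x^2 + 3*x/5 + 7) - 9*x^2*exp(-5*x^2 + 3*x/5 + 7)/5 - 1991*x*exp(-5*x^2 + 3*x/5 + 7)/125 + 24*exp(-5*x^2 + 3*x/5 + 7)/25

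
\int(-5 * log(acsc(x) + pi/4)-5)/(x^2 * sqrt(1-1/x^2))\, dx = 5*(4*acsc(x) + pi)*log(acsc(x) + pi/4)/4 + C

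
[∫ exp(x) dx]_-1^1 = E - exp(-1)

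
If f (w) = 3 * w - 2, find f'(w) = 3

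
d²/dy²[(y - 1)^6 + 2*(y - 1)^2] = 30*y^4 - 120*y^3 + 180*y^2 - 120*y + 34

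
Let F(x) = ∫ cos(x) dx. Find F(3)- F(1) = -sin(1) + sin(3)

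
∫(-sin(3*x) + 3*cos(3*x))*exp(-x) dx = exp(-x)*sin(3*x) + C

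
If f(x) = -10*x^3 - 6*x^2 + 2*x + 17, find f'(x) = -30*x^2 - 12*x + 2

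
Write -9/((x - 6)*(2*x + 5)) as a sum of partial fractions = 18/(17*(2*x + 5)) - 9/(17*(x - 6))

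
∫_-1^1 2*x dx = 0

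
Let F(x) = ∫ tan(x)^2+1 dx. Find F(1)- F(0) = tan(1)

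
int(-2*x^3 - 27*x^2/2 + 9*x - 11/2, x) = -x^4/2 - 9*x^3/2 + 9*x^2/2 - 11*x/2 + C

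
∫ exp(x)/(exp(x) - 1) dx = log(3*exp(x) - 3) + C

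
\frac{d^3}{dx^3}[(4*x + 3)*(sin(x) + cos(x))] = 4*x*sin(x) - 4*x*cos(x) - 9*sin(x) - 15*cos(x)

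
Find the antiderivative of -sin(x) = cos(x) + C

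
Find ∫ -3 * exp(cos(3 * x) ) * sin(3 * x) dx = exp(cos(3*x)) + C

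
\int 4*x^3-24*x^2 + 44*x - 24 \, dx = x^4 - 8*x^3 + 22*x^2 - 24*x + C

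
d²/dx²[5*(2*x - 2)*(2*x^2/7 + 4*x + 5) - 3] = 120*x/7 + 520/7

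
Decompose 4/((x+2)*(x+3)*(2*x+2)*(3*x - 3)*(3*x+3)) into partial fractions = 1/(72*(x + 3)) - 2/(27*(x + 2)) + 1/(18*(x + 1)) - 1/(18*(x + 1)^2) + 1/(216*(x - 1))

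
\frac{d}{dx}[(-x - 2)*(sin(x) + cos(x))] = x*sin(x) - x*cos(x) + sin(x) - 3*cos(x)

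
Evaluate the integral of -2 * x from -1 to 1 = 0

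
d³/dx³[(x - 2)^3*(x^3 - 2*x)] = 120*x^3 - 360*x^2 + 240*x + 24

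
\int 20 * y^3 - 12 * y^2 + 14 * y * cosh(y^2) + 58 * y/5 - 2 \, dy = 5*y^4 - 4*y^3 + 29*y^2/5 - 2*y + 7*sinh(y^2) + C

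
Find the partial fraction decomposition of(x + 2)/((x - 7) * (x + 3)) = 1/(10*(x + 3)) + 9/(10*(x - 7))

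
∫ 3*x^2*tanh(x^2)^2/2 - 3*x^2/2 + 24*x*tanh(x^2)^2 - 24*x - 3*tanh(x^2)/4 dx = -3*(x + 16)*tanh(x^2)/4 + C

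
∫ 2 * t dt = t^2 + C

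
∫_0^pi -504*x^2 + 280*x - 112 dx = -28*pi*(-5*pi + 4 + 6*pi^2)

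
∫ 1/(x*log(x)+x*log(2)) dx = log(2*log(2*x)) + C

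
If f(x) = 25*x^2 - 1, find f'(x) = 50*x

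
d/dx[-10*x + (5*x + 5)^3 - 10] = 375*x^2 + 750*x + 365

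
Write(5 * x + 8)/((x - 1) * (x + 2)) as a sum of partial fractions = 2/(3*(x + 2)) + 13/(3*(x - 1))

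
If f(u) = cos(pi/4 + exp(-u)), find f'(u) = exp(-u)*sin(pi/4 + exp(-u))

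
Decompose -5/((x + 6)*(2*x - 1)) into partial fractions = -10/(13*(2*x - 1)) + 5/(13*(x + 6))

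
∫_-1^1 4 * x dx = 0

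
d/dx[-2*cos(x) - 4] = 2*sin(x)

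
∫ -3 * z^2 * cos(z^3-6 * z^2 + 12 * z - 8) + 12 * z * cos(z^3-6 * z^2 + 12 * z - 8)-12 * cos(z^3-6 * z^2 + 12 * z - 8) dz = -sin((z - 2)^3) + C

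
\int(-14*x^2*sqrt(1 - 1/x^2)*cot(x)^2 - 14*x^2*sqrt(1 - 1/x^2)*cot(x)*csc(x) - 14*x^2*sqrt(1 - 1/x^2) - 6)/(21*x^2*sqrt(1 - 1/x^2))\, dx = 2*cot(x)/3 + 2*acsc(x)/7 + 2*csc(x)/3 + C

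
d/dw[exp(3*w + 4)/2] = 3*exp(3*w + 4)/2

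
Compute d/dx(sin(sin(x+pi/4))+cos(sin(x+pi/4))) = -sin(sin(x + pi/4))*cos(x + pi/4) + cos(x + pi/4)*cos(sin(x + pi/4))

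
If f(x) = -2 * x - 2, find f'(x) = -2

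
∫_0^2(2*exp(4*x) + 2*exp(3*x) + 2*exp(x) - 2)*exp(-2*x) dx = -1 + (-exp(-2) + 1 + exp(2))^2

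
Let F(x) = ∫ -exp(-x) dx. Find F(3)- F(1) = -exp(-1) + exp(-3)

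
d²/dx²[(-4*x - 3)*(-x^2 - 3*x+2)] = 24*x + 30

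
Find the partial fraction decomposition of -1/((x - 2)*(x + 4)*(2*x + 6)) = -1/(12*(x + 4)) + 1/(10*(x + 3)) - 1/(60*(x - 2))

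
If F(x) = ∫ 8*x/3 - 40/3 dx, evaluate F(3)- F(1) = -16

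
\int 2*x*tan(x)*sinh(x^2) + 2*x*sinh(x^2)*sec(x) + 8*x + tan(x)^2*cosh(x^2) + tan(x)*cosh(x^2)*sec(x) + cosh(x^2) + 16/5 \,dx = 4*x^2 + 16*x/5 + (tan(x) + sec(x))*cosh(x^2) + C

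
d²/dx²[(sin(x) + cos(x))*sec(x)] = 2*sin(x)/cos(x)^3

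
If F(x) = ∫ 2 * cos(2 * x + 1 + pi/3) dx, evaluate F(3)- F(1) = -sin(pi/3 + 3) + sin(pi/3 + 7)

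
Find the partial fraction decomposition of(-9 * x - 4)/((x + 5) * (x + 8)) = -68/(3*(x + 8)) + 41/(3*(x + 5))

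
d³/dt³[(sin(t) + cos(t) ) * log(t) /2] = sqrt(2)*(-t^3*log(t)*cos(t + pi/4) - 3*t^2*sin(t + pi/4) - 3*t*cos(t + pi/4) + 2*sin(t + pi/4))/(2*t^3)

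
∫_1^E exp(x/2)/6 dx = -exp(1/2)/3 + exp(E/2)/3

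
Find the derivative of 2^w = 2^w*log(2)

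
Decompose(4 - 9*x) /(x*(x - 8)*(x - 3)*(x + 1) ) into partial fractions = -13/(36*(x + 1)) + 23/(60*(x - 3)) - 17/(90*(x - 8)) + 1/(6*x)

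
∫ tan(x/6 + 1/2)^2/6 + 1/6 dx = tan(x/6 + 1/2) + C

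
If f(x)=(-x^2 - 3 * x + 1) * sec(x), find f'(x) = (-x^2*sin(x)/cos(x) - 3*x*sin(x)/cos(x) - 2*x + sin(x)/cos(x) - 3)/cos(x)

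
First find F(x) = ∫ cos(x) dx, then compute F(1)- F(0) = sin(1)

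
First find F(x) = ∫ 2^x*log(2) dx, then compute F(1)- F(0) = 1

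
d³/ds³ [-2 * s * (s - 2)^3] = 72 - 48*s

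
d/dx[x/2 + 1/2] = 1/2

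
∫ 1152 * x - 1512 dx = 576*x^2 - 1512*x + C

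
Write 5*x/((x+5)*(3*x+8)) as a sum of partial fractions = -40/(7*(3*x + 8)) + 25/(7*(x + 5))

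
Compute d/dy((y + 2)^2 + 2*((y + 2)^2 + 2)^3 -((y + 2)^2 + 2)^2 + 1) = 12*y^5 + 120*y^4 + 524*y^3 + 1224*y^2 + 1530*y + 820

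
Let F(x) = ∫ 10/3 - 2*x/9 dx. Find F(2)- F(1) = 3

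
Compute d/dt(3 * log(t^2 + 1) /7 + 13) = 6*t/(7*t^2 + 7)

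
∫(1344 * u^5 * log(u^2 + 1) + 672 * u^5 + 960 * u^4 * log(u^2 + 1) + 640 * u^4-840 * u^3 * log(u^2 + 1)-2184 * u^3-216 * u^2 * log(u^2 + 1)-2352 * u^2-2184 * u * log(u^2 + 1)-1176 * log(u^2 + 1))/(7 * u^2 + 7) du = 4*u*(84*u^3 + 80*u^2 - 273*u - 294)*log(u^2 + 1)/7 + C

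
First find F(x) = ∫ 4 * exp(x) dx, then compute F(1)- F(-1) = -4*exp(-1) + 4*E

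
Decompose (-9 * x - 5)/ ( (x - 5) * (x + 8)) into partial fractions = -67/(13*(x + 8)) - 50/(13*(x - 5))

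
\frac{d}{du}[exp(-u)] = -exp(-u)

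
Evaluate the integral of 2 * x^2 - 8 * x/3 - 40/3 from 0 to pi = (-4 + 2*pi/3)*(2 + pi)^2 + 16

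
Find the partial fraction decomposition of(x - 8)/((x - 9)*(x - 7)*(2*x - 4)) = -3/(35*(x - 2)) + 1/(20*(x - 7)) + 1/(28*(x - 9))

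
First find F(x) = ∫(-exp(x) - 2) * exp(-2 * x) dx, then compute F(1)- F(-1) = -exp(2) - E + exp(-2) + exp(-1)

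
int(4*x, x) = 2*x^2 + C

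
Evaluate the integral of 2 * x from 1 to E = -1 + exp(2)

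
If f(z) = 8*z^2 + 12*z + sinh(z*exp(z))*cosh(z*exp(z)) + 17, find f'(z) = 2*z*exp(z)*sinh(z*exp(z))^2 + z*exp(z) + 16*z + 2*exp(z)*sinh(z*exp(z))^2 + exp(z) + 12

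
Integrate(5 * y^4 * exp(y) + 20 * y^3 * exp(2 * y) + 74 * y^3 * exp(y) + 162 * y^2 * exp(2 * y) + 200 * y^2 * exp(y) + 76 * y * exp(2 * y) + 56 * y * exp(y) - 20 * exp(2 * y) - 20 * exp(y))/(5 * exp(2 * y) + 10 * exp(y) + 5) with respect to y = y*(y + 10)*(5*y^2 + 4*y - 2)*exp(y)/(5*(exp(y) + 1)) + C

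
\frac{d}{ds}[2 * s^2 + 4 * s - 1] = 4*s + 4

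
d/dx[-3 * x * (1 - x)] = 6*x - 3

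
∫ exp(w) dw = exp(w) + C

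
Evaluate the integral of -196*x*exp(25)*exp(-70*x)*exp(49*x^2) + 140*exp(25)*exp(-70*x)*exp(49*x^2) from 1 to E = -2*exp((-5 + 7*E)^2) + 2*exp(4)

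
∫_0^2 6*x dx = 12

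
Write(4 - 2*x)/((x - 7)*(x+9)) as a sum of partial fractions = -11/(8*(x + 9)) - 5/(8*(x - 7))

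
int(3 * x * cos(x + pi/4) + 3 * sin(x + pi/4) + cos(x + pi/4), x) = (3*x + 1)*sin(x + pi/4) + C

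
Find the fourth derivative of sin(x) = sin(x)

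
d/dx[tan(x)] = cos(x)^(-2)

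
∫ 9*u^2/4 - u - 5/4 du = 3*u^3/4 - u^2/2 - 5*u/4 + C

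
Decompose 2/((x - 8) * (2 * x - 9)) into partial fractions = -4/(7*(2*x - 9)) + 2/(7*(x - 8))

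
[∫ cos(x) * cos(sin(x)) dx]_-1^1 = 2*sin(sin(1))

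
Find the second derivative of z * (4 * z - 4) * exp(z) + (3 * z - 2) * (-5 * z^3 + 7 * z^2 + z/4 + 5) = 4*z^2*exp(z) - 180*z^2 + 12*z*exp(z) + 186*z - 53/2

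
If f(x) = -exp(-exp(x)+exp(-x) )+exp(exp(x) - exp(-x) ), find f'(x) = (exp(2*x) + exp(2*exp(x) - 2*exp(-x)) + exp(2*x + 2*exp(x) - 2*exp(-x)) + 1)*exp(-x - exp(x) + exp(-x))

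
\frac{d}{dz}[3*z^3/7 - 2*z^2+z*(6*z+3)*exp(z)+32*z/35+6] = 6*z^2*exp(z) + 9*z^2/7 + 15*z*exp(z) - 4*z + 3*exp(z) + 32/35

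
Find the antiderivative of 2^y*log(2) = 2^y + C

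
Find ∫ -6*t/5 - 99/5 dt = -3*t^2/5 - 99*t/5 + C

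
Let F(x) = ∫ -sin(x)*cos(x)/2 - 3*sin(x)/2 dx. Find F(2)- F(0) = -3/2 + 3*cos(2)/2 - sin(2)^2/4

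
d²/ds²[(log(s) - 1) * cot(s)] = (2*s^2*log(s)*cos(s)/sin(s)^3 - 2*s^2*cos(s)/sin(s)^3 - 2*s/sin(s)^2 - 1/tan(s))/s^2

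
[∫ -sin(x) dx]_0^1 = -1 + cos(1)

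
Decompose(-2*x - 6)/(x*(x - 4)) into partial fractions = -7/(2*(x - 4)) + 3/(2*x)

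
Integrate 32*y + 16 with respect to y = 16*y^2 + 16*y + C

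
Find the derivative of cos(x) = -sin(x)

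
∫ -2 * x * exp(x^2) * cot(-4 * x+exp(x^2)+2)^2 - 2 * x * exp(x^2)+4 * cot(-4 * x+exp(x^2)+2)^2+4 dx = cot(-4*x + exp(x^2) + 2) + C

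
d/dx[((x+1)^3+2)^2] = 6*x^5 + 30*x^4 + 60*x^3 + 72*x^2 + 54*x + 18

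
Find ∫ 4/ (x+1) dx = 4*log(x + 1) + C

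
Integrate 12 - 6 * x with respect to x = -3*x^2 + 12*x + C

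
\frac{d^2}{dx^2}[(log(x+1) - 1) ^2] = (4 - 2*log(x + 1))/(x^2 + 2*x + 1)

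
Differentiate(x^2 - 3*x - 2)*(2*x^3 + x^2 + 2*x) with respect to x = 10*x^4 - 20*x^3 - 15*x^2 - 16*x - 4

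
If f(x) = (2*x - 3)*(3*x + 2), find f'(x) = 12*x - 5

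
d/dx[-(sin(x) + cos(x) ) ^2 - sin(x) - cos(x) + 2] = -2*cos(2*x) - sqrt(2)*cos(x + pi/4)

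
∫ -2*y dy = -y^2 + C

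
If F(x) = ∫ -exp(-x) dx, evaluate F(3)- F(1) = -exp(-1) + exp(-3)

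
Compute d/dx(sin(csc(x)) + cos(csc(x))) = -sqrt(2)*cos(x)*cos(pi/4 + 1/sin(x))/sin(x)^2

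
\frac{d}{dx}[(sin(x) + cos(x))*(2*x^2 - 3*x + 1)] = 2*sqrt(2)*x^2*cos(x + pi/4) + 7*x*sin(x) + x*cos(x) - 4*sin(x) - 2*cos(x)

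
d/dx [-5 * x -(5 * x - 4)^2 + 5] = 35 - 50*x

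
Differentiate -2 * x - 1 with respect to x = -2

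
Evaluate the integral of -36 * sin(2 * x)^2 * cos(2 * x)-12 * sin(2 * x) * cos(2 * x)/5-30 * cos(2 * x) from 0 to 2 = -3*(sin(4)/5 + 2*sin(4)^2 + 5)*sin(4)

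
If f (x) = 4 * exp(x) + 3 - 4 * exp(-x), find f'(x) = (4*exp(2*x) + 4)*exp(-x)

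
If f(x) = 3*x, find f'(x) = 3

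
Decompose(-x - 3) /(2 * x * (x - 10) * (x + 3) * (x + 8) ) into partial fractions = -1/(288*(x + 8)) - 1/(360*(x - 10)) + 1/(160*x)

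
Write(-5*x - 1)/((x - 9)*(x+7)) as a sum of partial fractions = -17/(8*(x + 7)) - 23/(8*(x - 9))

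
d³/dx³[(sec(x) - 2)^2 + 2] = 4*(1 - 2/cos(x) - 6/cos(x)^2 + 6/cos(x)^3)*sin(x)/cos(x)^2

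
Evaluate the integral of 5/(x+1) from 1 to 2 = -5*log(2) + 5*log(3)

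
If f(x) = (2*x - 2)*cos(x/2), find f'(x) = -x*sin(x/2) + sin(x/2) + 2*cos(x/2)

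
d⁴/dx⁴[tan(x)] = 24*tan(x)^5 + 40*tan(x)^3 + 16*tan(x)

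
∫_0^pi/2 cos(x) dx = 1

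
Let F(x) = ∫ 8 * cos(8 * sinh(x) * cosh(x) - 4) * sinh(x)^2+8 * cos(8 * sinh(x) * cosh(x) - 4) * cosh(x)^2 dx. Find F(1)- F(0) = -sin(-8*sinh(1)*cosh(1) + 4) + sin(4)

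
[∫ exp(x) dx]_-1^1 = E - exp(-1)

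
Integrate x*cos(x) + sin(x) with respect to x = x*sin(x) + C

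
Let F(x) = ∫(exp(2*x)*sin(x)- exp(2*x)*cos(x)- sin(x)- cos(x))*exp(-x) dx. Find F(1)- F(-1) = (-2*E + 2*exp(-1))*cos(1)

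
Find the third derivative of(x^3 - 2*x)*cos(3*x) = 27*x^3*sin(3*x) - 81*x^2*cos(3*x) - 108*x*sin(3*x) + 60*cos(3*x)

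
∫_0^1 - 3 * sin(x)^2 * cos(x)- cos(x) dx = -sin(1) - sin(1)^3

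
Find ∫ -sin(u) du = cos(u) + C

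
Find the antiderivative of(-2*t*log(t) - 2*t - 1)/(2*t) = -(2*t + 1)*log(t)/2 + C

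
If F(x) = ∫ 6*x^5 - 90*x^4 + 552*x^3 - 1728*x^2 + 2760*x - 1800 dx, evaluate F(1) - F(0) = -875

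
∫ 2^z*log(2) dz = 2^z + C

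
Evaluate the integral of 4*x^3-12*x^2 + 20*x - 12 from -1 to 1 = -32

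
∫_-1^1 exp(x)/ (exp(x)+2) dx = -log(exp(-1) + 2) + log(2 + E)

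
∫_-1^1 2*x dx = 0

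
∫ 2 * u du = u^2 + C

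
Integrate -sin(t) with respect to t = cos(t) + C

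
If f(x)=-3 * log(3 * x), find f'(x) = -3/x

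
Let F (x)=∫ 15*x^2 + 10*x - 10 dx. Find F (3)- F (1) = 150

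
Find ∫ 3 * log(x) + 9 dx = 3*x*(log(x) + 2) + C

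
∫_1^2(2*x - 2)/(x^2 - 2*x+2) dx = log(2)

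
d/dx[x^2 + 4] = 2*x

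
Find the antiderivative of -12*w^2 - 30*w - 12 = -4*w^3 - 15*w^2 - 12*w + C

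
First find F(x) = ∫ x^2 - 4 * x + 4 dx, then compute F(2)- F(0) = 8/3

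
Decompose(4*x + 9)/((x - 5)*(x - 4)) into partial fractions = -25/(x - 4) + 29/(x - 5)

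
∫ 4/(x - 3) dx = 4*log(x - 3) + C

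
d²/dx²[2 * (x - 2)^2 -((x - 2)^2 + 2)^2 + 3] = -12*x^2 + 48*x - 52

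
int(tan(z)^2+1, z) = tan(z) + C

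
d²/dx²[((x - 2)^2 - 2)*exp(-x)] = (x^2 - 8*x + 12)*exp(-x)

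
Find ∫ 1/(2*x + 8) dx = log(x + 4)/2 + C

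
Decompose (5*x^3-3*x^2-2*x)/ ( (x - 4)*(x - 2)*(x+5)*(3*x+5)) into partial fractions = -76/(187*(3*x + 5)) + 23/(21*(x + 5)) - 12/(77*(x - 2)) + 44/(51*(x - 4))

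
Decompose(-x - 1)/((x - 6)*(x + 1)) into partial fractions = -1/(x - 6)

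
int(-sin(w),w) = cos(w) + C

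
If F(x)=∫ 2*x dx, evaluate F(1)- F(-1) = 0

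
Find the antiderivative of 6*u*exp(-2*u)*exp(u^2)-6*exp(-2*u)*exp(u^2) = 3*exp(u*(u - 2)) + C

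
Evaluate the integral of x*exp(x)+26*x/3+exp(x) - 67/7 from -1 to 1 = -134/7 + exp(-1) + E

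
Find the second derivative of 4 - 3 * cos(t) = 3*cos(t)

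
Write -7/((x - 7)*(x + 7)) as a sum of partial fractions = 1/(2*(x + 7)) - 1/(2*(x - 7))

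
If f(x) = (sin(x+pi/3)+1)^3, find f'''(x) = -21*sin(x + pi/3)^2*cos(x + pi/3) + 6*cos(x + pi/3)^3 - 3*cos(x + pi/3) - 12*cos(2*x + pi/6)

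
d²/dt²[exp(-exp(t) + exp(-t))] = (exp(4*t) - exp(3*t) + 2*exp(2*t) + exp(t) + 1)*exp(-2*t - exp(t) + exp(-t))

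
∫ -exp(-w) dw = exp(-w) + C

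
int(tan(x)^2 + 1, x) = tan(x) + C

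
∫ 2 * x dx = x^2 + C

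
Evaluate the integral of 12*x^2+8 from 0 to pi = 8*pi + 4*pi^3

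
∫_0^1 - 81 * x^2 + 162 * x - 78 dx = -24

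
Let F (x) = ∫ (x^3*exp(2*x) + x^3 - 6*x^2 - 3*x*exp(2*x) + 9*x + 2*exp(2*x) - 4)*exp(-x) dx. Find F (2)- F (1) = -exp(-2) + exp(2)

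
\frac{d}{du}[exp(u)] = exp(u)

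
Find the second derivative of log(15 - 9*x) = -9/(9*x^2 - 30*x + 25)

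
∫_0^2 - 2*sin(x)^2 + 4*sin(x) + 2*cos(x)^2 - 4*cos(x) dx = -1 + (-2 + cos(2) + sin(2))^2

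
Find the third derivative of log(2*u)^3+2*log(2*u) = (6*log(u)^2 - 18*log(u) + 12*log(2)*log(u) - 18*log(2) + 6*log(2)^2 + 10)/u^3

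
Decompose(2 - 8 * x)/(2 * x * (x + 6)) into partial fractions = -25/(6*(x + 6)) + 1/(6*x)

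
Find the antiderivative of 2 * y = y^2 + C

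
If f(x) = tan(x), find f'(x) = cos(x)^(-2)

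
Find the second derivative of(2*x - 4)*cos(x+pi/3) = -2*x*cos(x + pi/3) - 4*sqrt(2)*sin(x + pi/12)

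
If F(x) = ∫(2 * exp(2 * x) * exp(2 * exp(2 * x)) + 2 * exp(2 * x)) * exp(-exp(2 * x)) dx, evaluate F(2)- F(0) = -E - exp(-exp(4)) + exp(-1) + exp(exp(4))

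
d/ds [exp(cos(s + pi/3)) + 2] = -exp(cos(s + pi/3))*sin(s + pi/3)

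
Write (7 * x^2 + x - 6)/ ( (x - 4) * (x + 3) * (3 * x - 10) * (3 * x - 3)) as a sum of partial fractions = -338/(133*(3*x - 10)) - 9/(266*(x + 3)) + 1/(126*(x - 1)) + 55/(63*(x - 4))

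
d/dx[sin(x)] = cos(x)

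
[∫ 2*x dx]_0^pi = pi^2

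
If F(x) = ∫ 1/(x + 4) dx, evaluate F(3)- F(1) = -log(5) + log(7)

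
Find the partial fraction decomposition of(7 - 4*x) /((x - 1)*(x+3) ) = -19/(4*(x + 3)) + 3/(4*(x - 1))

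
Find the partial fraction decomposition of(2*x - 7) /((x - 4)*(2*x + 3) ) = 20/(11*(2*x + 3)) + 1/(11*(x - 4))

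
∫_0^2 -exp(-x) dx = -1 + exp(-2)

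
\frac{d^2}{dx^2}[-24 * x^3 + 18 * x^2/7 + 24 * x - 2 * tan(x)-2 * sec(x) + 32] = -144*x - 4*tan(x)^3 - 4*tan(x)^2*sec(x) - 4*tan(x) - 2*sec(x) + 36/7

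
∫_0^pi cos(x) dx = 0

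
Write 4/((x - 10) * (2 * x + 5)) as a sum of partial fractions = -8/(25*(2*x + 5)) + 4/(25*(x - 10))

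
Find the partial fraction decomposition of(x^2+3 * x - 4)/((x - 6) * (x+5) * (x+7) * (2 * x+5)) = 14/(255*(2*x + 5)) - 4/(39*(x + 7)) + 3/(55*(x + 5)) + 50/(2431*(x - 6))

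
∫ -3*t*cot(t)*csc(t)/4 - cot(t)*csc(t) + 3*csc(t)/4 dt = (3*t/4 + 1)*csc(t) + C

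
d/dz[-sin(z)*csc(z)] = 0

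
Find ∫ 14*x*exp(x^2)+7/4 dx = 7*x/4 + 7*exp(x^2) + C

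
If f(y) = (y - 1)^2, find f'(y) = 2*y - 2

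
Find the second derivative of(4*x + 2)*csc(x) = 2*(-2*x + 4*x/sin(x)^2 - 1 - 4*cos(x)/sin(x) + 2/sin(x)^2)/sin(x)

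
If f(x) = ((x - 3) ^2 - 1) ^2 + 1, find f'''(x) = 24*x - 72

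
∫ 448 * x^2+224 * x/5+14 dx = 448*x^3/3 + 112*x^2/5 + 14*x + C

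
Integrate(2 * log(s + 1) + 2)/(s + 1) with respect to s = (log(s + 1) + 2)*log(s + 1) + C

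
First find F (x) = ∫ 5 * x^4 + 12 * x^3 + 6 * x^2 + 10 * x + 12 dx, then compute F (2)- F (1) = 117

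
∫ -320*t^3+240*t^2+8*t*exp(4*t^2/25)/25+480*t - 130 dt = -80*t^4 + 80*t^3 + 240*t^2 - 130*t + exp(4*t^2/25) + C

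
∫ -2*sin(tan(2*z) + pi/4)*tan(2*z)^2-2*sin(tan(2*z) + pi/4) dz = cos(tan(2*z) + pi/4) + C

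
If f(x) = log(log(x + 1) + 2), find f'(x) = 1/(x*log(x + 1) + 2*x + log(x + 1) + 2)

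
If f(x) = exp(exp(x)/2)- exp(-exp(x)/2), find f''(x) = (-exp(2*x) + 2*exp(x) + 2*exp(x + exp(x)) + exp(2*x + exp(x)))*exp(-exp(x)/2)/4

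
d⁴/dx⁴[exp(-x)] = exp(-x)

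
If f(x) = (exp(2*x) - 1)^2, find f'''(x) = 64*exp(4*x) - 16*exp(2*x)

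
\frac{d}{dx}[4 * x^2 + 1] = 8*x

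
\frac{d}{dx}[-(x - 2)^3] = -3*x^2 + 12*x - 12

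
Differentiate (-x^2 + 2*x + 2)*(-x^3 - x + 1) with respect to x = 5*x^4 - 8*x^3 - 3*x^2 - 6*x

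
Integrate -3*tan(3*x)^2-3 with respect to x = -tan(3*x) + C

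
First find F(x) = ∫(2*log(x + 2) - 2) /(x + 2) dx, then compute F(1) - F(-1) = -1 + (-1 + log(3))^2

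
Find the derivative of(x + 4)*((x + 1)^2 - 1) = 3*x^2 + 12*x + 8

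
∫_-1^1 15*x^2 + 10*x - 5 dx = 0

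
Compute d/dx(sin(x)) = cos(x)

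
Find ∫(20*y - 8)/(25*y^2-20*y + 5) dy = 2*log((5*y - 2)^2 + 1)/5 + C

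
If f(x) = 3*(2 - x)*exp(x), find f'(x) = -3*x*exp(x) + 3*exp(x)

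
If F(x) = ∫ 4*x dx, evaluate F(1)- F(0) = 2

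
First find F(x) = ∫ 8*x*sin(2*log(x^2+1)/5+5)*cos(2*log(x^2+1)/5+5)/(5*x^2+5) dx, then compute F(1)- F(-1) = 0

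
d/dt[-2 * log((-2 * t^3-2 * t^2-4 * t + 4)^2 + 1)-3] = (-48*t^5 - 80*t^4 - 160*t^3 + 64)/(4*t^6 + 8*t^5 + 20*t^4 - 32*t + 17)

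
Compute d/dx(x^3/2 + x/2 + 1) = 3*x^2/2 + 1/2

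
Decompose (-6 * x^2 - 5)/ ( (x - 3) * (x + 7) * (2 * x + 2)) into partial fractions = -299/(120*(x + 7)) + 11/(48*(x + 1)) - 59/(80*(x - 3))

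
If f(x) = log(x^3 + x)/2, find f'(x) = (3*x^2 + 1)/(2*x^3 + 2*x)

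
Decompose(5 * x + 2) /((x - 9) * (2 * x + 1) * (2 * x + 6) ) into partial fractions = 1/(95*(2*x + 1)) - 13/(120*(x + 3)) + 47/(456*(x - 9))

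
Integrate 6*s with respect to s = 3*s^2 + C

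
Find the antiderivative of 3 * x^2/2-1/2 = x^3/2 - x/2 + C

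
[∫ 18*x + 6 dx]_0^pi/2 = -1 + (1 + 3*pi/2)^2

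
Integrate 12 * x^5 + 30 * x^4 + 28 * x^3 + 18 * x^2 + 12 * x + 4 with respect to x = 2*x^6 + 6*x^5 + 7*x^4 + 6*x^3 + 6*x^2 + 4*x + C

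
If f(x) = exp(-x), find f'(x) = -exp(-x)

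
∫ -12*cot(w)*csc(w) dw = 12*csc(w) + C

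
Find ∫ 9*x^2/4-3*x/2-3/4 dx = 3*x^3/4 - 3*x^2/4 - 3*x/4 + C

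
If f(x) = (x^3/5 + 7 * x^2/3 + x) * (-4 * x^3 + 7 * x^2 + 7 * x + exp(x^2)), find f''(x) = 4*x^5*exp(x^2)/5 + 28*x^4*exp(x^2)/3 - 24*x^4 + 34*x^3*exp(x^2)/5 - 476*x^3/3 + 70*x^2*exp(x^2)/3 + 824*x^2/5 + 36*x*exp(x^2)/5 + 140*x + 14*exp(x^2)/3 + 14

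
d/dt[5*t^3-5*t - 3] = 15*t^2 - 5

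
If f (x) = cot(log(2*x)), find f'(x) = -1/(x*sin(log(x) + log(2))^2)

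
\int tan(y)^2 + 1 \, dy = tan(y) + C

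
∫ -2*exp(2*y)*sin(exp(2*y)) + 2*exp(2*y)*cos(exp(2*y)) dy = sqrt(2)*sin(exp(2*y) + pi/4) + C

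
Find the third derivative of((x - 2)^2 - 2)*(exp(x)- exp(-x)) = (x^2*exp(2*x) + x^2 + 2*x*exp(2*x) - 10*x - 4*exp(2*x) + 20)*exp(-x)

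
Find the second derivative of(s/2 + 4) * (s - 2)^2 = 3*s + 4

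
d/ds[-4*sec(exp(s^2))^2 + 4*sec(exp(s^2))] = 8*s*(1 - 2/cos(exp(s^2)))*exp(s^2)*sin(exp(s^2))/cos(exp(s^2))^2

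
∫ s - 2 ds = s^2/2 - 2*s + C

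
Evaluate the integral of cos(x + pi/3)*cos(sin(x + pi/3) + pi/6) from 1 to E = -sin(pi/6 + sin(1 + pi/3)) + sin(sin(pi/3 + E) + pi/6)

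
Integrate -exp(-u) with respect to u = exp(-u) + C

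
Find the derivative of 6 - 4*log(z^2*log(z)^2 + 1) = (-8*z*log(z)^2 - 8*z*log(z))/(z^2*log(z)^2 + 1)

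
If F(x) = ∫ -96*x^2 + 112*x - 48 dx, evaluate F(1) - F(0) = -24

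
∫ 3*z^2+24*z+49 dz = z^3 + 12*z^2 + 49*z + C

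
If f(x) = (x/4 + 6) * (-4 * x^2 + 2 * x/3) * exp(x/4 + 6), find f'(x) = -x^3*exp(x/4 + 6)/4 - 215*x^2*exp(x/4 + 6)/24 - 140*x*exp(x/4 + 6)/3 + 4*exp(x/4 + 6)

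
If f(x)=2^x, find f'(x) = 2^x*log(2)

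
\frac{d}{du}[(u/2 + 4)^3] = 3*u^2/8 + 6*u + 24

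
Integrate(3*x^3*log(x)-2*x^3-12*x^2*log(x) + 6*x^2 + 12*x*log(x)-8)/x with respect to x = (x - 2)^3*(log(x) - 1) + C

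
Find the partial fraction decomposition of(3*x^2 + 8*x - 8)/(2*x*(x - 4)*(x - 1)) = -1/(2*(x - 1)) + 3/(x - 4) - 1/x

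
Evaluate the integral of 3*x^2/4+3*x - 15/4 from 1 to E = (-1 + E)^2*(E/4 + 2)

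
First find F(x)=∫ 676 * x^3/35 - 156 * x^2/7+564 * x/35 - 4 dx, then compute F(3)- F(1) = 1248/5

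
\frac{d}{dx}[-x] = -1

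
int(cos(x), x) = sin(x) + C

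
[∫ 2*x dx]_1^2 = 3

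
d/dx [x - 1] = 1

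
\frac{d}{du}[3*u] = 3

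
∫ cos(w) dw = sin(w) + C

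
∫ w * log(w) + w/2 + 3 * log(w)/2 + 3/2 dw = w*(w + 3)*log(w)/2 + C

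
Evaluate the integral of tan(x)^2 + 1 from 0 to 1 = tan(1)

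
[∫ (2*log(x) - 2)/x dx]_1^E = -1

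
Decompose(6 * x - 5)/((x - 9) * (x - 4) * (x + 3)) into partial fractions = -23/(84*(x + 3)) - 19/(35*(x - 4)) + 49/(60*(x - 9))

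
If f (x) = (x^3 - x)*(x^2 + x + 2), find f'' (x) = 20*x^3 + 12*x^2 + 6*x - 2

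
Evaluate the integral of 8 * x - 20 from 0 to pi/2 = -25 + (-5 + pi)^2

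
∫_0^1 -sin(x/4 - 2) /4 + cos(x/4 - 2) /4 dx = -sin(7/4) + cos(7/4) - cos(2) + sin(2)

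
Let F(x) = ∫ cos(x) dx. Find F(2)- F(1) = -sin(1) + sin(2)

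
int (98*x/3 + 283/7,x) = 49*x^2/3 + 283*x/7 + C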